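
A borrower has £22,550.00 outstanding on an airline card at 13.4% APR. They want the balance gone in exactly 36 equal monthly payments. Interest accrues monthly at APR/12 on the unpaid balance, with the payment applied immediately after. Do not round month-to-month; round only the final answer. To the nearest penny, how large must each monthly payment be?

£764.15

Monthly rate r = 13.4%/12 = 1.11667% = 0.0111667.
Level-payment amortization: P = B₀·r / (1 − (1+r)^(−n)) = 22550.00·0.0111667 / (1 − 1.01117^(−36)).
Denominator 1 − (1+r)^(−36) = 0.329527151.
P = 251.808 / 0.329527151 ≈ 764.15.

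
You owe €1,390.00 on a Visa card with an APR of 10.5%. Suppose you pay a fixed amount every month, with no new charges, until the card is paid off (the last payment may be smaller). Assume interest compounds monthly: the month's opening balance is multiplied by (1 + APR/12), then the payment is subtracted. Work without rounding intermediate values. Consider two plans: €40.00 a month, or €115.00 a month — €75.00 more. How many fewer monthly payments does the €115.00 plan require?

29 fewer payments

Monthly rate r = 10.5%/12 = 0.875% = 0.00875.
At €40.00/mo: n = ⌈−ln(1 − rB₀/P)/ln(1+r)⌉ = 42 payments (last €24.40); total interest = total paid − €1,390.00 = €274.40.
At €115.00/mo: 13 payments (last €95.62); total interest €85.62.
Payments saved = 42 − 13 = 29.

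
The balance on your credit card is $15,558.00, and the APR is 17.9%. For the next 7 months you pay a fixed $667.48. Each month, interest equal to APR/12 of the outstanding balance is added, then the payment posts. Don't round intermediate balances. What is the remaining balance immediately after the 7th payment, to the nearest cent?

$12,370.32

Monthly rate r = 17.9%/12 = 1.49167% = 0.0149167.
Each month: B ← B·(1+r) − $667.48.
Month 1: interest $232.07; balance after payment $15,122.59.
Month 2: interest $225.58; balance after payment $14,680.69.
Month 3: interest $218.99; balance after payment $14,232.20.
Month 4: interest $212.30; balance after payment $13,777.02.
Month 5: interest $205.51; balance after payment $13,315.04.
Month 6: interest $198.62; balance after payment $12,846.18.
Month 7: interest $191.62; balance after payment $12,370.32.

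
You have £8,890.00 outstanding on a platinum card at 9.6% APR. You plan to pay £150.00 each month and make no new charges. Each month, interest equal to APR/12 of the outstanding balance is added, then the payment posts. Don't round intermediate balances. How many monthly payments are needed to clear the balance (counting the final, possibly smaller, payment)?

81 payments

Monthly rate r = 9.6%/12 = 0.8% = 0.008.
Recurrence: B ← B·(1+r) − £150.00.
Month 1: interest £71.12; balance after payment £8,811.12.
Month 2: interest £70.49; balance after payment £8,731.61.
Closed form: n = −ln(1 − rB₀/P)/ln(1+r) = −ln(0.52587)/ln(1.008) ≈ 80.659, so the balance reaches zero during payment 81.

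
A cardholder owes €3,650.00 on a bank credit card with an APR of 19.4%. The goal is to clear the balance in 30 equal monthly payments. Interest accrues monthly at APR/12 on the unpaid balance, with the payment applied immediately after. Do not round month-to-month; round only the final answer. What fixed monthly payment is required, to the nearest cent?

€154.51

Monthly rate r = 19.4%/12 = 1.61667% = 0.0161667.
Level-payment amortization: P = B₀·r / (1 − (1+r)^(−n)) = 3650.00·0.0161667 / (1 − 1.01617^(−30)).
Denominator 1 − (1+r)^(−30) = 0.38191008.
P = 59.0083 / 0.38191008 ≈ 154.51.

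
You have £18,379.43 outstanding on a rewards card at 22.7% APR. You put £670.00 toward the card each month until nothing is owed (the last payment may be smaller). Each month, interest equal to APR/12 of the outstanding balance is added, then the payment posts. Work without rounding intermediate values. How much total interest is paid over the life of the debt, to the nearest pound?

Monthly rate r = 22.7%/12 = 1.89167% = 0.0189167.
Payoff takes n = ⌈−ln(1 − rB₀/P)/ln(1+r)⌉ = ⌈39.046⌉ = 40 payments; the last is £31.25.
Total paid = 39·£670.00 + £31.25 = £26,161.25.
Total interest = total paid − principal = £26,161.25 − £18,379.43 = £7,781.82.

£7,782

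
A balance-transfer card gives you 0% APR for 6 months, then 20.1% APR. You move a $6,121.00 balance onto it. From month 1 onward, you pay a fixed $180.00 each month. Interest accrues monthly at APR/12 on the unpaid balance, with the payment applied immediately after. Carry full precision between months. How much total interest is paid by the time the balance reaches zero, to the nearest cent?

$1,820.18

Promo months 1–6 at r₀ = 0%/12 = 0; months 7+ at r₁ = 20.1%/12 = 0.01675.
After month 6 (no interest yet): B = $6,121.00 − 6·$180.00 = $5,041.00.
Then at r₁ with $180.00/mo: n₂ = −ln(1 − r₁·B/P)/ln(1+r₁) ≈ 38.12 → 39 more payments.
Total paid = 44·$180.00 + $21.18 = $7,941.18; interest = $7,941.18 − $6,121.00 = $1,820.18.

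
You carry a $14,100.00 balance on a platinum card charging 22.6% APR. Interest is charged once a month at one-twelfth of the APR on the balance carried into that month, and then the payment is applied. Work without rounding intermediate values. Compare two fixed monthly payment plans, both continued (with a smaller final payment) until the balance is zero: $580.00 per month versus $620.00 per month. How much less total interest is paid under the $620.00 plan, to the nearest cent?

Monthly rate r = 22.6%/12 = 1.88333% = 0.0188333.
At $580.00/mo: n = ⌈−ln(1 − rB₀/P)/ln(1+r)⌉ = 33 payments (last $471.50); total interest = total paid − $14,100.00 = $4,931.50.
At $620.00/mo: 30 payments (last $600.46); total interest $4,480.46.
Interest saved = $4,931.50 − $4,480.46 = $451.04.

$451.04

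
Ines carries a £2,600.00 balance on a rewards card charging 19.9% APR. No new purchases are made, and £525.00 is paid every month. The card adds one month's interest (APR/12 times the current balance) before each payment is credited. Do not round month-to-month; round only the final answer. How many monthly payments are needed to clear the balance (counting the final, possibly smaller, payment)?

6 months

Monthly rate r = 19.9%/12 = 1.65833% = 0.0165833.
Recurrence: B ← B·(1+r) − £525.00.
Month 1: interest £43.12; balance after payment £2,118.12.
Month 2: interest £35.13; balance after payment £1,628.24.
Month 3: interest £27.00; balance after payment £1,130.24.
Month 4: interest £18.74; balance after payment £623.99.
Month 5: interest £10.35; balance after payment £109.33.
Month 6: interest £1.81; balance after payment £0.00.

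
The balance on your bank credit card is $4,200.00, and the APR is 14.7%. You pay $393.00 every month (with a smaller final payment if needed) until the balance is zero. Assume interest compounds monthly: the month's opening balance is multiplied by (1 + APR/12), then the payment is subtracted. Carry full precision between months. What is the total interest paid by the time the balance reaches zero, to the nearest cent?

$329.66

Monthly rate r = 14.7%/12 = 1.225% = 0.01225.
Payoff takes n = ⌈−ln(1 − rB₀/P)/ln(1+r)⌉ = ⌈11.524⌉ = 12 payments; the last is $206.66.
Total paid = 11·$393.00 + $206.66 = $4,529.66.
Total interest = total paid − principal = $4,529.66 − $4,200.00 = $329.66.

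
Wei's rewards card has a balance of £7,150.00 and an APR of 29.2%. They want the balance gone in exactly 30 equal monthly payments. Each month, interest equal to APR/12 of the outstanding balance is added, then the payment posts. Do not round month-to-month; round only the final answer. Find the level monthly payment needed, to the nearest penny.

£338.58

Monthly rate r = 29.2%/12 = 2.43333% = 0.0243333.
Level-payment amortization: P = B₀·r / (1 − (1+r)^(−n)) = 7150.00·0.0243333 / (1 − 1.02433^(−30)).
Denominator 1 − (1+r)^(−30) = 0.513860585.
P = 173.983 / 0.513860585 ≈ 338.58.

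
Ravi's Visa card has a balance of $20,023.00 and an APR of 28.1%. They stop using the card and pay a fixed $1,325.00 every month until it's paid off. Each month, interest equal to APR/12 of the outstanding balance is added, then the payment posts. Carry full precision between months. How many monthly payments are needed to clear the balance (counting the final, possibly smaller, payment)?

19 payments

Monthly rate r = 28.1%/12 = 2.34167% = 0.0234167.
Recurrence: B ← B·(1+r) − $1,325.00.
Month 1: interest $468.87; balance after payment $19,166.87.
Month 2: interest $448.82; balance after payment $18,290.70.
Closed form: n = −ln(1 − rB₀/P)/ln(1+r) = −ln(0.64613)/ln(1.02342) ≈ 18.869, so the balance reaches zero during payment 19.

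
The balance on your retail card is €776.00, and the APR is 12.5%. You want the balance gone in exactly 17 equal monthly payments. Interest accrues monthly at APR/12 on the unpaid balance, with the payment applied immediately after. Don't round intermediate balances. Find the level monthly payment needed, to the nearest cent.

Monthly rate r = 12.5%/12 = 1.04167% = 0.0104167.
Level-payment amortization: P = B₀·r / (1 − (1+r)^(−n)) = 776.00·0.0104167 / (1 − 1.01042^(−17)).
Denominator 1 − (1+r)^(−17) = 0.161522372.
P = 8.08333 / 0.161522372 ≈ 50.04.

€50.04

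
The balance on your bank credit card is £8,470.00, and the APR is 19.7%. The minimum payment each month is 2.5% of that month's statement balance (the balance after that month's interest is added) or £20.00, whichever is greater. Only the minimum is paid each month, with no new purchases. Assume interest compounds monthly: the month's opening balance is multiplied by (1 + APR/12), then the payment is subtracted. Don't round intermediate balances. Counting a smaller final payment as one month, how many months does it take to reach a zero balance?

Monthly rate r = 19.7%/12 = 1.64167% = 0.0164167.
While 2.5% of the post-interest balance exceeds £20.00, each month B ← (B·(1+r))·(1 − 0.025), i.e. B shrinks by the factor (1+r)·0.975 = 0.99101.
This holds for months 1–263. Entering month 264 the balance is £787.00; 2.5% of the post-interest balance is now below £20.00, so the flat £20.00 minimum applies from here.
From month 264 a fixed £20.00 at rate r clears £787.00 in 64 more payments. Total: 263 + 64 = 327 months.

327 months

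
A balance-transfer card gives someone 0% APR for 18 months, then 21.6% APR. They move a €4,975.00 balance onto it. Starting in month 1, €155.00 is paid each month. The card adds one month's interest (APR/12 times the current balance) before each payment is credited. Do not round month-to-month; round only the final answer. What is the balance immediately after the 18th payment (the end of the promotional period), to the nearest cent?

€2,185.00

Promo months 1–18 at r₀ = 0%/12 = 0; months 19+ at r₁ = 21.6%/12 = 0.018.
After month 18 (no interest yet): B = €4,975.00 − 18·€155.00 = €2,185.00.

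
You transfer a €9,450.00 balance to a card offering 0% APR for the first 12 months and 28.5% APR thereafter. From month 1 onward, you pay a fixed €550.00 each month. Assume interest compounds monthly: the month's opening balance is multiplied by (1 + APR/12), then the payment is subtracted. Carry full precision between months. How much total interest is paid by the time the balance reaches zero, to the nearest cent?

Promo months 1–12 at r₀ = 0%/12 = 0; months 13+ at r₁ = 28.5%/12 = 0.02375.
After month 12 (no interest yet): B = €9,450.00 − 12·€550.00 = €2,850.00.
Then at r₁ with €550.00/mo: n₂ = −ln(1 − r₁·B/P)/ln(1+r₁) ≈ 5.59 → 6 more payments.
Total paid = 17·€550.00 + €328.76 = €9,678.76; interest = €9,678.76 − €9,450.00 = €228.76.

€228.76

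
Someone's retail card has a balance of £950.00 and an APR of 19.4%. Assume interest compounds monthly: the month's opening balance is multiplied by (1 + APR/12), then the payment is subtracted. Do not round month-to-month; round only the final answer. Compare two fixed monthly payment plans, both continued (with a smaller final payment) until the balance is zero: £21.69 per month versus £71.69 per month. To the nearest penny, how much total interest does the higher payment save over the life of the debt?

Monthly rate r = 19.4%/12 = 1.61667% = 0.0161667.
At £21.69/mo: n = ⌈−ln(1 − rB₀/P)/ln(1+r)⌉ = 77 payments (last £16.86); total interest = total paid − £950.00 = £715.30.
At £71.69/mo: 16 payments (last £2.40); total interest £127.75.
Interest saved = £715.30 − £127.75 = £587.55.

£587.55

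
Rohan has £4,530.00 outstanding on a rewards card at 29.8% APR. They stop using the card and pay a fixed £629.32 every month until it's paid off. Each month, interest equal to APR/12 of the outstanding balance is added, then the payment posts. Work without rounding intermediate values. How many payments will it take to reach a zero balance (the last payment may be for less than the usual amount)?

9 payments

Monthly rate r = 29.8%/12 = 2.48333% = 0.0248333.
Recurrence: B ← B·(1+r) − £629.32.
Month 1: interest £112.49; balance after payment £4,013.17.
Month 2: interest £99.66; balance after payment £3,483.52.
Closed form: n = −ln(1 − rB₀/P)/ln(1+r) = −ln(0.82124)/ln(1.02483) ≈ 8.028, so the balance reaches zero during payment 9.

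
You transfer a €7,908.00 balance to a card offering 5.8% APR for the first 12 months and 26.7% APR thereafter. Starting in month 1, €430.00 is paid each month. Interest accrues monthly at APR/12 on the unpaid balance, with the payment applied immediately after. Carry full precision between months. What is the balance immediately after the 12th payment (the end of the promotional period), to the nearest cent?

Promo months 1–12 at r₀ = 5.8%/12 = 0.00483333; months 13+ at r₁ = 26.7%/12 = 0.02225.
After month 12: iterate B ← B·(1+r₀) − €430.00 for 12 months → €3,079.65.

€3,079.65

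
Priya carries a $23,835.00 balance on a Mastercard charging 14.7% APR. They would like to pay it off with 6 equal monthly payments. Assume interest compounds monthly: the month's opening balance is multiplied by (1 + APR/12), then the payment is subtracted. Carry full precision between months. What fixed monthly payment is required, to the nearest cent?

$4,144.55

Monthly rate r = 14.7%/12 = 1.225% = 0.01225.
Level-payment amortization: P = B₀·r / (1 − (1+r)^(−n)) = 23835.00·0.01225 / (1 − 1.01225^(−6)).
Denominator 1 − (1+r)^(−6) = 0.070448861.
P = 291.979 / 0.070448861 ≈ 4144.55.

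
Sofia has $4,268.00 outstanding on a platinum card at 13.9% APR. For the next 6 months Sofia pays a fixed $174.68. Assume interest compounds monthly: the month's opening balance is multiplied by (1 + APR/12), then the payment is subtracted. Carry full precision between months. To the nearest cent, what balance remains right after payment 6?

$3,494.45

Monthly rate r = 13.9%/12 = 1.15833% = 0.0115833.
Each month: B ← B·(1+r) − $174.68.
Month 1: interest $49.44; balance after payment $4,142.76.
Month 2: interest $47.99; balance after payment $4,016.06.
Month 3: interest $46.52; balance after payment $3,887.90.
Month 4: interest $45.03; balance after payment $3,758.26.
Month 5: interest $43.53; balance after payment $3,627.11.
Month 6: interest $42.01; balance after payment $3,494.45.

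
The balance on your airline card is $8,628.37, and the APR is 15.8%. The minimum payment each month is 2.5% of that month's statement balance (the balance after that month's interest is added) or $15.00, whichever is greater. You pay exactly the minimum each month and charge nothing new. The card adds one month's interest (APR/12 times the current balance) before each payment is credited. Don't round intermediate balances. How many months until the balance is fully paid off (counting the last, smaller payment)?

Monthly rate r = 15.8%/12 = 1.31667% = 0.0131667.
While 2.5% of the post-interest balance exceeds $15.00, each month B ← (B·(1+r))·(1 − 0.025), i.e. B shrinks by the factor (1+r)·0.975 = 0.98784.
This holds for months 1–219. Entering month 220 the balance is $591.64; 2.5% of the post-interest balance is now below $15.00, so the flat $15.00 minimum applies from here.
From month 220 a fixed $15.00 at rate r clears $591.64 in 57 more payments. Total: 219 + 57 = 276 months.

276 months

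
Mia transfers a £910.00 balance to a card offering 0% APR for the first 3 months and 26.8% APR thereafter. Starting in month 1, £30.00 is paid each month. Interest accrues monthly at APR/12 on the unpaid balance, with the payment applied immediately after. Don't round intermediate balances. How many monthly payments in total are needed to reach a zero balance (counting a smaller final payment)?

Promo months 1–3 at r₀ = 0%/12 = 0; months 4+ at r₁ = 26.8%/12 = 0.0223333.
After month 3 (no interest yet): B = £910.00 − 3·£30.00 = £820.00.
Then at r₁ with £30.00/mo: n₂ = −ln(1 − r₁·B/P)/ln(1+r₁) ≈ 42.68 → 43 more payments.

46 payments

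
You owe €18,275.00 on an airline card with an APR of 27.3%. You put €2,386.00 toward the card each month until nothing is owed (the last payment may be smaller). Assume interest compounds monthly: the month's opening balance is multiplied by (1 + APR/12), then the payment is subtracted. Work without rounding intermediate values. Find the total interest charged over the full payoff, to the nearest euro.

€2,040

Monthly rate r = 27.3%/12 = 2.275% = 0.02275.
Payoff takes n = ⌈−ln(1 − rB₀/P)/ln(1+r)⌉ = ⌈8.511⌉ = 9 payments; the last is €1,226.53.
Total paid = 8·€2,386.00 + €1,226.53 = €20,314.53.
Total interest = total paid − principal = €20,314.53 − €18,275.00 = €2,039.53.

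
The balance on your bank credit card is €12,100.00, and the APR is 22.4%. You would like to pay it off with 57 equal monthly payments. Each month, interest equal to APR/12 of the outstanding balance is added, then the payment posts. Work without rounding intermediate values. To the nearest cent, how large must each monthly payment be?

Monthly rate r = 22.4%/12 = 1.86667% = 0.0186667.
Level-payment amortization: P = B₀·r / (1 − (1+r)^(−n)) = 12100.00·0.0186667 / (1 − 1.01867^(−57)).
Denominator 1 − (1+r)^(−57) = 0.651525844.
P = 225.867 / 0.651525844 ≈ 346.67.

€346.67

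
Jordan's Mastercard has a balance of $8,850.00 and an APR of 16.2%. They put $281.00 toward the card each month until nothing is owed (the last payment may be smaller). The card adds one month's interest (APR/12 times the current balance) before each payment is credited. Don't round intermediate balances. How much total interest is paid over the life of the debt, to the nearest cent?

Monthly rate r = 16.2%/12 = 1.35% = 0.0135.
Payoff takes n = ⌈−ln(1 − rB₀/P)/ln(1+r)⌉ = ⌈41.291⌉ = 42 payments; the last is $82.06.
Total paid = 41·$281.00 + $82.06 = $11,603.06.
Total interest = total paid − principal = $11,603.06 − $8,850.00 = $2,753.06.

$2,753.06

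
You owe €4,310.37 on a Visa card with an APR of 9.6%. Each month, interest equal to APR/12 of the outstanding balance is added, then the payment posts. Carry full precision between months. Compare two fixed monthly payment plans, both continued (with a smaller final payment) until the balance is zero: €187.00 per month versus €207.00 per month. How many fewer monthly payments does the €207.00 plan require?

Monthly rate r = 9.6%/12 = 0.8% = 0.008.
At €187.00/mo: n = ⌈−ln(1 − rB₀/P)/ln(1+r)⌉ = 26 payments (last €108.79); total interest = total paid − €4,310.37 = €473.42.
At €207.00/mo: 23 payments (last €179.94); total interest €423.57.
Payments saved = 26 − 23 = 3.

3 fewer payments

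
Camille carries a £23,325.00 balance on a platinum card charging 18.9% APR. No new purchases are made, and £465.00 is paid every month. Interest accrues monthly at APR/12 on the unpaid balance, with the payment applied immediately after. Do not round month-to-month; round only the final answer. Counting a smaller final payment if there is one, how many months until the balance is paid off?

100 payments

Monthly rate r = 18.9%/12 = 1.575% = 0.01575.
Recurrence: B ← B·(1+r) − £465.00.
Month 1: interest £367.37; balance after payment £23,227.37.
Month 2: interest £365.83; balance after payment £23,128.20.
Closed form: n = −ln(1 − rB₀/P)/ln(1+r) = −ln(0.20996)/ln(1.01575) ≈ 99.879, so the balance reaches zero during payment 100.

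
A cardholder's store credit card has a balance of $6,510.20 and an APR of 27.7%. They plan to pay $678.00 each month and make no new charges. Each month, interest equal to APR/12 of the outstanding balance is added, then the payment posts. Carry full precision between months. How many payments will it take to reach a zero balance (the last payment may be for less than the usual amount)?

11 payments

Monthly rate r = 27.7%/12 = 2.30833% = 0.0230833.
Recurrence: B ← B·(1+r) − $678.00.
Month 1: interest $150.28; balance after payment $5,982.48.
Month 2: interest $138.10; balance after payment $5,442.57.
Closed form: n = −ln(1 − rB₀/P)/ln(1+r) = −ln(0.77835)/ln(1.02308) ≈ 10.980, so the balance reaches zero during payment 11.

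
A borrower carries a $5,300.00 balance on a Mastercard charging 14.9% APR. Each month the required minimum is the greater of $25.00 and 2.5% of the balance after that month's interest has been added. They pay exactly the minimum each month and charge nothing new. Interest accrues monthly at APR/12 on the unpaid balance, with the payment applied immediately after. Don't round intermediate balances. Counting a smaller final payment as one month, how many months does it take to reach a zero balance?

Monthly rate r = 14.9%/12 = 1.24167% = 0.0124167.
While 2.5% of the post-interest balance exceeds $25.00, each month B ← (B·(1+r))·(1 − 0.025), i.e. B shrinks by the factor (1+r)·0.975 = 0.98711.
This holds for months 1–130. Entering month 131 the balance is $980.81; 2.5% of the post-interest balance is now below $25.00, so the flat $25.00 minimum applies from here.
From month 131 a fixed $25.00 at rate r clears $980.81 in 55 more payments. Total: 130 + 55 = 185 months.

185 months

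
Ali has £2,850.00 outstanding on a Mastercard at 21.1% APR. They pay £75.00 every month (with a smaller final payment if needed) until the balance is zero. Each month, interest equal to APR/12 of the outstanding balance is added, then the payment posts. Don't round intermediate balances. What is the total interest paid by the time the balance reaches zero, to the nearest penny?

Monthly rate r = 21.1%/12 = 1.75833% = 0.0175833.
Payoff takes n = ⌈−ln(1 − rB₀/P)/ln(1+r)⌉ = ⌈63.287⌉ = 64 payments; the last is £21.64.
Total paid = 63·£75.00 + £21.64 = £4,746.64.
Total interest = total paid − principal = £4,746.64 − £2,850.00 = £1,896.64.

£1,896.64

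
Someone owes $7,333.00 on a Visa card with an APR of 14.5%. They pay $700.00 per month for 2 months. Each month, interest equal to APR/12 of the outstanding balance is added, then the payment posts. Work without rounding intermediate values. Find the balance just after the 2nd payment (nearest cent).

Monthly rate r = 14.5%/12 = 1.20833% = 0.0120833.
Each month: B ← B·(1+r) − $700.00.
Month 1: interest $88.61; balance after payment $6,721.61.
Month 2: interest $81.22; balance after payment $6,102.83.

$6,102.83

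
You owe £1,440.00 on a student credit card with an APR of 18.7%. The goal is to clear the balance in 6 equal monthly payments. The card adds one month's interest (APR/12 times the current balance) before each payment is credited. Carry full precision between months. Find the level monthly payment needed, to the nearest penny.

Monthly rate r = 18.7%/12 = 1.55833% = 0.0155833.
Level-payment amortization: P = B₀·r / (1 − (1+r)^(−n)) = 1440.00·0.0155833 / (1 − 1.01558^(−6)).
Denominator 1 − (1+r)^(−6) = 0.0886050675.
P = 22.44 / 0.0886050675 ≈ 253.26.

£253.26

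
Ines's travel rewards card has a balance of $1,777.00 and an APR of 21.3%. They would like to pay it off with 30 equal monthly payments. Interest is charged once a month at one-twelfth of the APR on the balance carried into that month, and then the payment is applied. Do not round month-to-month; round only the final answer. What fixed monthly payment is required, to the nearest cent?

Monthly rate r = 21.3%/12 = 1.775% = 0.01775.
Level-payment amortization: P = B₀·r / (1 − (1+r)^(−n)) = 1777.00·0.01775 / (1 − 1.01775^(−30)).
Denominator 1 − (1+r)^(−30) = 0.410115929.
P = 31.5418 / 0.410115929 ≈ 76.91.

$76.91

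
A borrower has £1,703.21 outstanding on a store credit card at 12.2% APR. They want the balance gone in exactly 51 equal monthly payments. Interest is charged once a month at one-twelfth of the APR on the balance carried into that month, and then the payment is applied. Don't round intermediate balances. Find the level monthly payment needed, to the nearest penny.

£42.96

Monthly rate r = 12.2%/12 = 1.01667% = 0.0101667.
Level-payment amortization: P = B₀·r / (1 − (1+r)^(−n)) = 1703.21·0.0101667 / (1 − 1.01017^(−51)).
Denominator 1 − (1+r)^(−51) = 0.403026181.
P = 17.316 / 0.403026181 ≈ 42.96.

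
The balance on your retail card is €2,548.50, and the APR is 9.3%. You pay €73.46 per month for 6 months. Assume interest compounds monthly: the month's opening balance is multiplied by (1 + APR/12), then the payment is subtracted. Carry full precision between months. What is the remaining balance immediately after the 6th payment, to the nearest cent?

€2,219.94

Monthly rate r = 9.3%/12 = 0.775% = 0.00775.
Each month: B ← B·(1+r) − €73.46.
Month 1: interest €19.75; balance after payment €2,494.79.
Month 2: interest €19.33; balance after payment €2,440.67.
Month 3: interest €18.92; balance after payment €2,386.12.
Month 4: interest €18.49; balance after payment €2,331.15.
Month 5: interest €18.07; balance after payment €2,275.76.
Month 6: interest €17.64; balance after payment €2,219.94.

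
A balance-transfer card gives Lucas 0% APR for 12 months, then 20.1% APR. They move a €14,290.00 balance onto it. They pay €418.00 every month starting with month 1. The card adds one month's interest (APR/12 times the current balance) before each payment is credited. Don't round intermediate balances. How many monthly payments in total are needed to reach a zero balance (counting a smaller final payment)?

40 payments

Promo months 1–12 at r₀ = 0%/12 = 0; months 13+ at r₁ = 20.1%/12 = 0.01675.
After month 12 (no interest yet): B = €14,290.00 − 12·€418.00 = €9,274.00.
Then at r₁ with €418.00/mo: n₂ = −ln(1 − r₁·B/P)/ln(1+r₁) ≈ 27.97 → 28 more payments.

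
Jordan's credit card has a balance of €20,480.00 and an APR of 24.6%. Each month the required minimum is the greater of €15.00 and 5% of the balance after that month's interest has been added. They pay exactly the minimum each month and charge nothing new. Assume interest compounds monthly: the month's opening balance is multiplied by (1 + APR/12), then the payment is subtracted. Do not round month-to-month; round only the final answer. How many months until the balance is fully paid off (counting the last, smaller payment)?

Monthly rate r = 24.6%/12 = 2.05% = 0.0205.
While 5% of the post-interest balance exceeds €15.00, each month B ← (B·(1+r))·(1 − 0.05), i.e. B shrinks by the factor (1+r)·0.95 = 0.96947.
This holds for months 1–137. Entering month 138 the balance is €292.99; 5% of the post-interest balance is now below €15.00, so the flat €15.00 minimum applies from here.
From month 138 a fixed €15.00 at rate r clears €292.99 in 26 more payments. Total: 137 + 26 = 163 months.

163 months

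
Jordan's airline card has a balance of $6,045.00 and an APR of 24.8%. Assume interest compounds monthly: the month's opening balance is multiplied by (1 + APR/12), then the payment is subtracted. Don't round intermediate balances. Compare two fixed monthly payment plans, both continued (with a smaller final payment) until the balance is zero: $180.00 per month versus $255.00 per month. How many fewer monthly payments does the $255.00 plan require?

25 fewer payments

Monthly rate r = 24.8%/12 = 2.06667% = 0.0206667.
At $180.00/mo: n = ⌈−ln(1 − rB₀/P)/ln(1+r)⌉ = 58 payments (last $161.72); total interest = total paid − $6,045.00 = $4,376.72.
At $255.00/mo: 33 payments (last $232.06); total interest $2,347.06.
Payments saved = 58 − 33 = 25.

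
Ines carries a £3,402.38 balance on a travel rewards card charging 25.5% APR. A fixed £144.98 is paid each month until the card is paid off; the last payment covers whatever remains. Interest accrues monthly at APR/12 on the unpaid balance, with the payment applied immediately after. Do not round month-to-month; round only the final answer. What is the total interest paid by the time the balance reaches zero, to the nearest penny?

£1,358.96

Monthly rate r = 25.5%/12 = 2.125% = 0.02125.
Payoff takes n = ⌈−ln(1 − rB₀/P)/ln(1+r)⌉ = ⌈32.840⌉ = 33 payments; the last is £121.98.
Total paid = 32·£144.98 + £121.98 = £4,761.34.
Total interest = total paid − principal = £4,761.34 − £3,402.38 = £1,358.96.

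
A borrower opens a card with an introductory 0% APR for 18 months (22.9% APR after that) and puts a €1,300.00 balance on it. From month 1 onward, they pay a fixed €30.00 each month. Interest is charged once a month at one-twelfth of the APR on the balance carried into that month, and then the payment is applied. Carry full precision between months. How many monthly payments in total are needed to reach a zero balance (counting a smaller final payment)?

53 payments

Promo months 1–18 at r₀ = 0%/12 = 0; months 19+ at r₁ = 22.9%/12 = 0.0190833.
After month 18 (no interest yet): B = €1,300.00 − 18·€30.00 = €760.00.
Then at r₁ with €30.00/mo: n₂ = −ln(1 − r₁·B/P)/ln(1+r₁) ≈ 34.94 → 35 more payments.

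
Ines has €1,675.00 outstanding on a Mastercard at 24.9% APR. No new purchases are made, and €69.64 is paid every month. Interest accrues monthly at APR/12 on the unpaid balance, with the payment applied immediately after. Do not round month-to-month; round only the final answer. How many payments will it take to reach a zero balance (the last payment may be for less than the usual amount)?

Monthly rate r = 24.9%/12 = 2.075% = 0.02075.
Recurrence: B ← B·(1+r) − €69.64.
Month 1: interest €34.76; balance after payment €1,640.12.
Month 2: interest €34.03; balance after payment €1,604.51.
Closed form: n = −ln(1 − rB₀/P)/ln(1+r) = −ln(0.50092)/ln(1.02075) ≈ 33.661, so the balance reaches zero during payment 34.

34 payments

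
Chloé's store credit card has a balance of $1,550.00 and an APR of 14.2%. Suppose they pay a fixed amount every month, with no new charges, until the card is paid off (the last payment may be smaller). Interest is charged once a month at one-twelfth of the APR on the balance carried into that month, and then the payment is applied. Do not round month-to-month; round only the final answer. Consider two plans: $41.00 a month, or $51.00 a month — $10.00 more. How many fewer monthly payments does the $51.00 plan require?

Monthly rate r = 14.2%/12 = 1.18333% = 0.0118333.
At $41.00/mo: n = ⌈−ln(1 − rB₀/P)/ln(1+r)⌉ = 51 payments (last $16.97); total interest = total paid − $1,550.00 = $516.97.
At $51.00/mo: 38 payments (last $45.39); total interest $382.39.
Payments saved = 51 − 38 = 13.

13 fewer payments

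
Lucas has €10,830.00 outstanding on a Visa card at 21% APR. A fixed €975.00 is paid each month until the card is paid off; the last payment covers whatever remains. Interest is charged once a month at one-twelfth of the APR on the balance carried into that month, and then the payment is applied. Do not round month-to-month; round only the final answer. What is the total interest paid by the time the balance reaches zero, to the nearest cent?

Monthly rate r = 21%/12 = 1.75% = 0.0175.
Payoff takes n = ⌈−ln(1 − rB₀/P)/ln(1+r)⌉ = ⌈12.459⌉ = 13 payments; the last is €449.75.
Total paid = 12·€975.00 + €449.75 = €12,149.75.
Total interest = total paid − principal = €12,149.75 − €10,830.00 = €1,319.75.

€1,319.75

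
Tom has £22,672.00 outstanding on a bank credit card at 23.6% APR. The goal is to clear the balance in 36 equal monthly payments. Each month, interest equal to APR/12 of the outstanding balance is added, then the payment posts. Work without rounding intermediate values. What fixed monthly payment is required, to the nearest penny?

£884.73

Monthly rate r = 23.6%/12 = 1.96667% = 0.0196667.
Level-payment amortization: P = B₀·r / (1 − (1+r)^(−n)) = 22672.00·0.0196667 / (1 − 1.01967^(−36)).
Denominator 1 − (1+r)^(−36) = 0.503974506.
P = 445.883 / 0.503974506 ≈ 884.73.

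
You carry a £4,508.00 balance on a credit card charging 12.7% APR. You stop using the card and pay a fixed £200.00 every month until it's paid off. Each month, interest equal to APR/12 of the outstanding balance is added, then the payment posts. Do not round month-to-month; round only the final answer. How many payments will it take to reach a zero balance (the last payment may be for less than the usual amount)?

26 payments

Monthly rate r = 12.7%/12 = 1.05833% = 0.0105833.
Recurrence: B ← B·(1+r) − £200.00.
Month 1: interest £47.71; balance after payment £4,355.71.
Month 2: interest £46.10; balance after payment £4,201.81.
Closed form: n = −ln(1 − rB₀/P)/ln(1+r) = −ln(0.76145)/ln(1.01058) ≈ 25.887, so the balance reaches zero during payment 26.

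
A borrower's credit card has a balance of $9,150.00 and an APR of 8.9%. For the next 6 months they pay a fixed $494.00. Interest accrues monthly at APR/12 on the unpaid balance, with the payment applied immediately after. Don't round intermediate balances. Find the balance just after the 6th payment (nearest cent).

$6,545.30

Monthly rate r = 8.9%/12 = 0.741667% = 0.00741667.
Each month: B ← B·(1+r) − $494.00.
Month 1: interest $67.86; balance after payment $8,723.86.
Month 2: interest $64.70; balance after payment $8,294.56.
Month 3: interest $61.52; balance after payment $7,862.08.
Month 4: interest $58.31; balance after payment $7,426.39.
Month 5: interest $55.08; balance after payment $6,987.47.
Month 6: interest $51.82; balance after payment $6,545.30.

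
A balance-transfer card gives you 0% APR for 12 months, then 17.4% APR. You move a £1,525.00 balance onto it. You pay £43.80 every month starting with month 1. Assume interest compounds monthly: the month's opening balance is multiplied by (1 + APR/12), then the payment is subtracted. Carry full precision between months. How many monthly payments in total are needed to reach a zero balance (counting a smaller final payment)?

Promo months 1–12 at r₀ = 0%/12 = 0; months 13+ at r₁ = 17.4%/12 = 0.0145.
After month 12 (no interest yet): B = £1,525.00 − 12·£43.80 = £999.40.
Then at r₁ with £43.80/mo: n₂ = −ln(1 − r₁·B/P)/ln(1+r₁) ≈ 27.91 → 28 more payments.

40 months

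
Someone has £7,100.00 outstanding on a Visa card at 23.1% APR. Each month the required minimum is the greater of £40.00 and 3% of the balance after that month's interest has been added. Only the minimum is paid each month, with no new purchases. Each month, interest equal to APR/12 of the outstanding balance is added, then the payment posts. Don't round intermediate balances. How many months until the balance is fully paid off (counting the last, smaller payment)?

201 months

Monthly rate r = 23.1%/12 = 1.925% = 0.01925.
While 3% of the post-interest balance exceeds £40.00, each month B ← (B·(1+r))·(1 − 0.03), i.e. B shrinks by the factor (1+r)·0.97 = 0.98867.
This holds for months 1–149. Entering month 150 the balance is £1,300.39; 3% of the post-interest balance is now below £40.00, so the flat £40.00 minimum applies from here.
From month 150 a fixed £40.00 at rate r clears £1,300.39 in 52 more payments. Total: 149 + 52 = 201 months.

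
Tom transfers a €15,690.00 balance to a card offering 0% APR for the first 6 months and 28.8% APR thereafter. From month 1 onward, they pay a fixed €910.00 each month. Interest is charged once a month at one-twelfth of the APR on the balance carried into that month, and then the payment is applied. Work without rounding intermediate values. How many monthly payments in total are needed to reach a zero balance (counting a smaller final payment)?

20 months

Promo months 1–6 at r₀ = 0%/12 = 0; months 7+ at r₁ = 28.8%/12 = 0.024.
After month 6 (no interest yet): B = €15,690.00 − 6·€910.00 = €10,230.00.
Then at r₁ with €910.00/mo: n₂ = −ln(1 − r₁·B/P)/ln(1+r₁) ≈ 13.26 → 14 more payments.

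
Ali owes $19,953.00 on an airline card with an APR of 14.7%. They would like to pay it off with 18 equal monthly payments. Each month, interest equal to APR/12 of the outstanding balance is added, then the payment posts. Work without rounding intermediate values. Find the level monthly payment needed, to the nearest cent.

Monthly rate r = 14.7%/12 = 1.225% = 0.01225.
Level-payment amortization: P = B₀·r / (1 − (1+r)^(−n)) = 19953.00·0.01225 / (1 − 1.01225^(−18)).
Denominator 1 − (1+r)^(−18) = 0.196807098.
P = 244.424 / 0.196807098 ≈ 1241.95.

$1,241.95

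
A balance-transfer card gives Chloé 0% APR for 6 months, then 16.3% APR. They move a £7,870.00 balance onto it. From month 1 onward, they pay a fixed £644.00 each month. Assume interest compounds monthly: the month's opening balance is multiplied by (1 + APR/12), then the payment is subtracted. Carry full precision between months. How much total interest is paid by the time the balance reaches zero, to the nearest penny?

Promo months 1–6 at r₀ = 0%/12 = 0; months 7+ at r₁ = 16.3%/12 = 0.0135833.
After month 6 (no interest yet): B = £7,870.00 − 6·£644.00 = £4,006.00.
Then at r₁ with £644.00/mo: n₂ = −ln(1 − r₁·B/P)/ln(1+r₁) ≈ 6.54 → 7 more payments.
Total paid = 12·£644.00 + £350.87 = £8,078.87; interest = £8,078.87 − £7,870.00 = £208.87.

£208.87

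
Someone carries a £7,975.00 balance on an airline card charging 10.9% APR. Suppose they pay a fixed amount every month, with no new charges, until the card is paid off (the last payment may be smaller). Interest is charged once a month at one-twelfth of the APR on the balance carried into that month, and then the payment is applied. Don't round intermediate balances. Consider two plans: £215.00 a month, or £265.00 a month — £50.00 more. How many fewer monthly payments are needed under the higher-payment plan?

10 fewer payments

Monthly rate r = 10.9%/12 = 0.908333% = 0.00908333.
At £215.00/mo: n = ⌈−ln(1 − rB₀/P)/ln(1+r)⌉ = 46 payments (last £94.57); total interest = total paid − £7,975.00 = £1,794.57.
At £265.00/mo: 36 payments (last £83.44); total interest £1,383.44.
Payments saved = 46 − 36 = 10.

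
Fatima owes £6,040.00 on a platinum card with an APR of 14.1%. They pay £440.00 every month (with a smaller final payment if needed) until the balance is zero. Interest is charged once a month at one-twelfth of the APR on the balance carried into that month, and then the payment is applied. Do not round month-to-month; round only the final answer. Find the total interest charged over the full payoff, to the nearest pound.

Monthly rate r = 14.1%/12 = 1.175% = 0.01175.
Payoff takes n = ⌈−ln(1 − rB₀/P)/ln(1+r)⌉ = ⌈15.058⌉ = 16 payments; the last is £25.54.
Total paid = 15·£440.00 + £25.54 = £6,625.54.
Total interest = total paid − principal = £6,625.54 − £6,040.00 = £585.54.

£586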